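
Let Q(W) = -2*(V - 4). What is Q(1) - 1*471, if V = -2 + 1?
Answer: -461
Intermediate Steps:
V = -1
Q(W) = 10 (Q(W) = -2*(-1 - 4) = -2*(-5) = 10)
Q(1) - 1*471 = 10 - 1*471 = 10 - 471 = -461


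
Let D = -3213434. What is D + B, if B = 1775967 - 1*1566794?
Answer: -3004261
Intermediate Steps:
B = 209173 (B = 1775967 - 1566794 = 209173)
D + B = -3213434 + 209173 = -3004261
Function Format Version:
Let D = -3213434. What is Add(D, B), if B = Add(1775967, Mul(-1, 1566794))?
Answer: -3004261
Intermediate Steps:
B = 209173 (B = Add(1775967, -1566794) = 209173)
Add(D, B) = Add(-3213434, 209173) = -3004261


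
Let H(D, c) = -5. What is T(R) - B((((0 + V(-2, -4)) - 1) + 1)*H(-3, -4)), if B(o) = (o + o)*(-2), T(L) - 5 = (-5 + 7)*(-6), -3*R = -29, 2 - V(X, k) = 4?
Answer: 33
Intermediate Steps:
V(X, k) = -2 (V(X, k) = 2 - 1*4 = 2 - 4 = -2)
R = 29/3 (R = -⅓*(-29) = 29/3 ≈ 9.6667)
T(L) = -7 (T(L) = 5 + (-5 + 7)*(-6) = 5 + 2*(-6) = 5 - 12 = -7)
B(o) = -4*o (B(o) = (2*o)*(-2) = -4*o)
T(R) - B((((0 + V(-2, -4)) - 1) + 1)*H(-3, -4)) = -7 - (-4)*(((0 - 2) - 1) + 1)*(-5) = -7 - (-4)*((-2 - 1) + 1)*(-5) = -7 - (-4)*(-3 + 1)*(-5) = -7 - (-4)*(-2*(-5)) = -7 - (-4)*10 = -7 - 1*(-40) = -7 + 40 = 33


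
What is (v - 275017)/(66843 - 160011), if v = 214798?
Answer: 6691/10352 ≈ 0.64635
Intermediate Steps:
(v - 275017)/(66843 - 160011) = (214798 - 275017)/(66843 - 160011) = -60219/(-93168) = -60219*(-1/93168) = 6691/10352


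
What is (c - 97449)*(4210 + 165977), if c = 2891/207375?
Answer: -163772437080548/9875 ≈ -1.6585e+10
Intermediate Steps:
c = 413/29625 (c = 2891*(1/207375) = 413/29625 ≈ 0.013941)
(c - 97449)*(4210 + 165977) = (413/29625 - 97449)*(4210 + 165977) = -2886926212/29625*170187 = -163772437080548/9875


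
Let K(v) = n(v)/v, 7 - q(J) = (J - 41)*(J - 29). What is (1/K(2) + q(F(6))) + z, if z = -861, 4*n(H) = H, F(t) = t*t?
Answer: -815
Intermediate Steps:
F(t) = t**2
q(J) = 7 - (-41 + J)*(-29 + J) (q(J) = 7 - (J - 41)*(J - 29) = 7 - (-41 + J)*(-29 + J))
n(H) = H/4
K(v) = 1/4 (K(v) = (v/4)/v = 1/4)
(1/K(2) + q(F(6))) + z = (1/(1/4) + (-1182 - (6**2)**2 + 70*6**2)) - 861 = (4 + (-1182 - 1*36**2 + 70*36)) - 861 = (4 + (-1182 - 1*1296 + 2520)) - 861 = (4 + (-1182 - 1296 + 2520)) - 861 = (4 + 42) - 861 = 46 - 861 = -815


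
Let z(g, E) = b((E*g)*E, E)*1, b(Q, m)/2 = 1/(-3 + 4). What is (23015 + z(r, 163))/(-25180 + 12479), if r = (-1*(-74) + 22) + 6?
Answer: -23017/12701 ≈ -1.8122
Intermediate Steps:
r = 102 (r = (74 + 22) + 6 = 96 + 6 = 102)
b(Q, m) = 2 (b(Q, m) = 2/(-3 + 4) = 2/1 = 2*1 = 2)
z(g, E) = 2 (z(g, E) = 2*1 = 2)
(23015 + z(r, 163))/(-25180 + 12479) = (23015 + 2)/(-25180 + 12479) = 23017/(-12701) = 23017*(-1/12701) = -23017/12701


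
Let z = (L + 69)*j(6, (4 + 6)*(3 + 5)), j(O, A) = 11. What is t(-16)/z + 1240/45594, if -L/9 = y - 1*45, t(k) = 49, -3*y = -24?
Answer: 1286231/33602778 ≈ 0.038278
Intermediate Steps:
y = 8 (y = -⅓*(-24) = 8)
L = 333 (L = -9*(8 - 1*45) = -9*(8 - 45) = -9*(-37) = 333)
z = 4422 (z = (333 + 69)*11 = 402*11 = 4422)
t(-16)/z + 1240/45594 = 49/4422 + 1240/45594 = 49*(1/4422) + 1240*(1/45594) = 49/4422 + 620/22797 = 1286231/33602778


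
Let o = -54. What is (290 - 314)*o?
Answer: 1296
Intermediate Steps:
(290 - 314)*o = (290 - 314)*(-54) = -24*(-54) = 1296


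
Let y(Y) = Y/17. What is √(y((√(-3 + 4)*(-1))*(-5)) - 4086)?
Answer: I*√1180769/17 ≈ 63.92*I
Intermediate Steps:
y(Y) = Y/17 (y(Y) = Y*(1/17) = Y/17)
√(y((√(-3 + 4)*(-1))*(-5)) - 4086) = √(((√(-3 + 4)*(-1))*(-5))/17 - 4086) = √(((√1*(-1))*(-5))/17 - 4086) = √(((1*(-1))*(-5))/17 - 4086) = √((-1*(-5))/17 - 4086) = √((1/17)*5 - 4086) = √(5/17 - 4086) = √(-69457/17) = I*√1180769/17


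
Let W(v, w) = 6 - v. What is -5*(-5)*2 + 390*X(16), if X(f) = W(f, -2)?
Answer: -3850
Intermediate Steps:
X(f) = 6 - f
-5*(-5)*2 + 390*X(16) = -5*(-5)*2 + 390*(6 - 1*16) = 25*2 + 390*(6 - 16) = 50 + 390*(-10) = 50 - 3900 = -3850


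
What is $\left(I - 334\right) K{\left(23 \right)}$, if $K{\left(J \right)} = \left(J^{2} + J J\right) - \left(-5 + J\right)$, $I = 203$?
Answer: $-136240$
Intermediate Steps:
$K{\left(J \right)} = 5 - J + 2 J^{2}$ ($K{\left(J \right)} = \left(J^{2} + J^{2}\right) - \left(-5 + J\right) = 2 J^{2} - \left(-5 + J\right) = 5 - J + 2 J^{2}$)
$\left(I - 334\right) K{\left(23 \right)} = \left(203 - 334\right) \left(5 - 23 + 2 \cdot 23^{2}\right) = - 131 \left(5 - 23 + 2 \cdot 529\right) = - 131 \left(5 - 23 + 1058\right) = \left(-131\right) 1040 = -136240$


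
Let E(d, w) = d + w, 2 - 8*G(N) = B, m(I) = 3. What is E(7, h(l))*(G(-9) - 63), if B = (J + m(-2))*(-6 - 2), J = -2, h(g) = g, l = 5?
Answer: -741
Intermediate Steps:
B = -8 (B = (-2 + 3)*(-6 - 2) = 1*(-8) = -8)
G(N) = 5/4 (G(N) = ¼ - ⅛*(-8) = ¼ + 1 = 5/4)
E(7, h(l))*(G(-9) - 63) = (7 + 5)*(5/4 - 63) = 12*(-247/4) = -741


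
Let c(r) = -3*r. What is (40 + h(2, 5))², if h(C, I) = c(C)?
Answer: 1156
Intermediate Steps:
h(C, I) = -3*C
(40 + h(2, 5))² = (40 - 3*2)² = (40 - 6)² = 34² = 1156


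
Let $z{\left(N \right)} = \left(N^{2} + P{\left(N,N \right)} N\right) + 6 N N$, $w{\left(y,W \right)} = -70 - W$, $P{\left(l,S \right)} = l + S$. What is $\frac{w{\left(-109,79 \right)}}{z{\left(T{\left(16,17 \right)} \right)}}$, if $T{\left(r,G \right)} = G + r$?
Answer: $- \frac{149}{9801} \approx -0.015203$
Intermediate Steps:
$P{\left(l,S \right)} = S + l$
$z{\left(N \right)} = 9 N^{2}$ ($z{\left(N \right)} = \left(N^{2} + \left(N + N\right) N\right) + 6 N N = \left(N^{2} + 2 N N\right) + 6 N^{2} = \left(N^{2} + 2 N^{2}\right) + 6 N^{2} = 3 N^{2} + 6 N^{2} = 9 N^{2}$)
$\frac{w{\left(-109,79 \right)}}{z{\left(T{\left(16,17 \right)} \right)}} = \frac{-70 - 79}{9 \left(17 + 16\right)^{2}} = \frac{-70 - 79}{9 \cdot 33^{2}} = - \frac{149}{9 \cdot 1089} = - \frac{149}{9801}$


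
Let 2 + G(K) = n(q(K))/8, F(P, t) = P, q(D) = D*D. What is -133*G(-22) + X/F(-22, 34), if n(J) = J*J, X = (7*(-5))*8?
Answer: -42836500/11 ≈ -3.8942e+6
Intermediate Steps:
q(D) = D²
X = -280 (X = -35*8 = -280)
n(J) = J²
G(K) = -2 + K⁴/8 (G(K) = -2 + (K²)²/8 = -2 + K⁴*(⅛) = -2 + K⁴/8)
-133*G(-22) + X/F(-22, 34) = -133*(-2 + (⅛)*(-22)⁴) - 280/(-22) = -133*(-2 + (⅛)*234256) - 280*(-1/22) = -133*(-2 + 29282) + 140/11 = -133*29280 + 140/11 = -3894240 + 140/11 = -42836500/11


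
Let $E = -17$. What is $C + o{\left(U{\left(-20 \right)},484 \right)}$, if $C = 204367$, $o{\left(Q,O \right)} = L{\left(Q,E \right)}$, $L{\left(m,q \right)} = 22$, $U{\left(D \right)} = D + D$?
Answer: $204389$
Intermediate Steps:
$U{\left(D \right)} = 2 D$
$o{\left(Q,O \right)} = 22$
$C + o{\left(U{\left(-20 \right)},484 \right)} = 204367 + 22 = 204389$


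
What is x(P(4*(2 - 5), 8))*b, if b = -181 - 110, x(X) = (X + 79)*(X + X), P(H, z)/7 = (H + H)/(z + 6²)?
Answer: 20215188/121 ≈ 1.6707e+5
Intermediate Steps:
P(H, z) = 14*H/(36 + z) (P(H, z) = 7*((H + H)/(z + 6²)) = 7*((2*H)/(z + 36)) = 7*((2*H)/(36 + z)) = 7*(2*H/(36 + z)) = 14*H/(36 + z))
x(X) = 2*X*(79 + X) (x(X) = (79 + X)*(2*X) = 2*X*(79 + X))
b = -291
x(P(4*(2 - 5), 8))*b = (2*(14*(4*(2 - 5))/(36 + 8))*(79 + 14*(4*(2 - 5))/(36 + 8)))*(-291) = (2*(14*(4*(-3))/44)*(79 + 14*(4*(-3))/44))*(-291) = (2*(14*(-12)*(1/44))*(79 + 14*(-12)*(1/44)))*(-291) = (2*(-42/11)*(79 - 42/11))*(-291) = (2*(-42/11)*(827/11))*(-291) = -69468/121*(-291) = 20215188/121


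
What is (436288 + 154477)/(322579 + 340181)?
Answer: 16879/18936 ≈ 0.89137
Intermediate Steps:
(436288 + 154477)/(322579 + 340181) = 590765/662760 = 590765*(1/662760) = 16879/18936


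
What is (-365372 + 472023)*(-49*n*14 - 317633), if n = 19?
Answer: -35265966217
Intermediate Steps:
(-365372 + 472023)*(-49*n*14 - 317633) = (-365372 + 472023)*(-49*19*14 - 317633) = 106651*(-931*14 - 317633) = 106651*(-13034 - 317633) = 106651*(-330667) = -35265966217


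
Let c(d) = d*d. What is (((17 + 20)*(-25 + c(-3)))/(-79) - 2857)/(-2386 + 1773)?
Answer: 225111/48427 ≈ 4.6485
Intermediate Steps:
c(d) = d**2
(((17 + 20)*(-25 + c(-3)))/(-79) - 2857)/(-2386 + 1773) = (((17 + 20)*(-25 + (-3)**2))/(-79) - 2857)/(-2386 + 1773) = (-37*(-25 + 9)/79 - 2857)/(-613) = (-37*(-16)/79 - 2857)*(-1/613) = (-1/79*(-592) - 2857)*(-1/613) = (592/79 - 2857)*(-1/613) = -225111/79*(-1/613) = 225111/48427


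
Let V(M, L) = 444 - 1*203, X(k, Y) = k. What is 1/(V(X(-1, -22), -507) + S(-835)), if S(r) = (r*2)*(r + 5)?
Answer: 1/1386341 ≈ 7.2132e-7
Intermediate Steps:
S(r) = 2*r*(5 + r) (S(r) = (2*r)*(5 + r) = 2*r*(5 + r))
V(M, L) = 241 (V(M, L) = 444 - 203 = 241)
1/(V(X(-1, -22), -507) + S(-835)) = 1/(241 + 2*(-835)*(5 - 835)) = 1/(241 + 2*(-835)*(-830)) = 1/(241 + 1386100) = 1/1386341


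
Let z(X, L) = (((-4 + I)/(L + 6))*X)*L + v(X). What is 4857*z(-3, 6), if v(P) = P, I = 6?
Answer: -29142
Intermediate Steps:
z(X, L) = X + 2*L*X/(6 + L) (z(X, L) = (((-4 + 6)/(L + 6))*X)*L + X = ((2/(6 + L))*X)*L + X = (2*X/(6 + L))*L + X = 2*L*X/(6 + L) + X = X + 2*L*X/(6 + L))
4857*z(-3, 6) = 4857*(3*(-3)*(2 + 6)/(6 + 6)) = 4857*(3*(-3)*8/12) = 4857*(3*(-3)*(1/12)*8) = 4857*(-6) = -29142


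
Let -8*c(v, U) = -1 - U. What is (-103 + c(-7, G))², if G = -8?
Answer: 690561/64 ≈ 10790.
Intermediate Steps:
c(v, U) = ⅛ + U/8 (c(v, U) = -(-1 - U)/8 = ⅛ + U/8)
(-103 + c(-7, G))² = (-103 + (⅛ + (⅛)*(-8)))² = (-103 + (⅛ - 1))² = (-103 - 7/8)² = (-831/8)² = 690561/64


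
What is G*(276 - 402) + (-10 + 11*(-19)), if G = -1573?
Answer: 197979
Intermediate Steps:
G*(276 - 402) + (-10 + 11*(-19)) = -1573*(276 - 402) + (-10 + 11*(-19)) = -1573*(-126) + (-10 - 209) = 198198 - 219 = 197979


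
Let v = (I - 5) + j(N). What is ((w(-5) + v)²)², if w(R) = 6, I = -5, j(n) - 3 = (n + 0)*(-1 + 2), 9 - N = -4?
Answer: 20736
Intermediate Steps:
N = 13 (N = 9 - 1*(-4) = 9 + 4 = 13)
j(n) = 3 + n (j(n) = 3 + (n + 0)*(-1 + 2) = 3 + n*1 = 3 + n)
v = 6 (v = (-5 - 5) + (3 + 13) = -10 + 16 = 6)
((w(-5) + v)²)² = ((6 + 6)²)² = (12²)² = 144² = 20736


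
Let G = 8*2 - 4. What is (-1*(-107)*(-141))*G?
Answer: -181044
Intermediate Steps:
G = 12 (G = 16 - 4 = 12)
(-1*(-107)*(-141))*G = (-1*(-107)*(-141))*12 = (107*(-141))*12 = -15087*12 = -181044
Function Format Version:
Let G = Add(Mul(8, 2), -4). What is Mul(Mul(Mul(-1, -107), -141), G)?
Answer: -181044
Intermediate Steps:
G = 12 (G = Add(16, -4) = 12)
Mul(Mul(Mul(-1, -107), -141), G) = Mul(Mul(Mul(-1, -107), -141), 12) = Mul(Mul(107, -141), 12) = Mul(-15087, 12) = -181044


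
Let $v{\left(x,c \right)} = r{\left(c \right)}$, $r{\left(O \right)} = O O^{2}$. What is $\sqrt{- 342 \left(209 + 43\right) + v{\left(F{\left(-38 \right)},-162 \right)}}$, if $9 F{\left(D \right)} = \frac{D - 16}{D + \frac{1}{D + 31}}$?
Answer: $36 i \sqrt{3347} \approx 2082.7 i$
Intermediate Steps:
$r{\left(O \right)} = O^{3}$
$F{\left(D \right)} = \frac{-16 + D}{9 \left(D + \frac{1}{31 + D}\right)}$ ($F{\left(D \right)} = \frac{\left(D - 16\right) \frac{1}{D + \frac{1}{D + 31}}}{9} = \frac{\left(-16 + D\right) \frac{1}{D + \frac{1}{31 + D}}}{9} = \frac{\frac{1}{D + \frac{1}{31 + D}} \left(-16 + D\right)}{9} = \frac{-16 + D}{9 \left(D + \frac{1}{31 + D}\right)}$)
$v{\left(x,c \right)} = c^{3}$
$\sqrt{- 342 \left(209 + 43\right) + v{\left(F{\left(-38 \right)},-162 \right)}} = \sqrt{- 342 \left(209 + 43\right) + \left(-162\right)^{3}} = \sqrt{\left(-342\right) 252 - 4251528} = \sqrt{-86184 - 4251528} = \sqrt{-4337712} = 36 i \sqrt{3347}$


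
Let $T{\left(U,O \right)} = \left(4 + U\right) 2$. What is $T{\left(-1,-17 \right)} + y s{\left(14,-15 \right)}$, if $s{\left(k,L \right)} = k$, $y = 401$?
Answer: $5620$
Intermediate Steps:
$T{\left(U,O \right)} = 8 + 2 U$
$T{\left(-1,-17 \right)} + y s{\left(14,-15 \right)} = \left(8 + 2 \left(-1\right)\right) + 401 \cdot 14 = \left(8 - 2\right) + 5614 = 6 + 5614 = 5620$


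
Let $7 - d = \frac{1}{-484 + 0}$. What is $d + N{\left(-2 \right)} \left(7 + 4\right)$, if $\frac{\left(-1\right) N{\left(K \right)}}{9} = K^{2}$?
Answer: $- \frac{188275}{484} \approx -389.0$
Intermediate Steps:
$N{\left(K \right)} = - 9 K^{2}$
$d = \frac{3389}{484}$ ($d = 7 - \frac{1}{-484 + 0} = 7 - \frac{1}{-484} = 7 - - \frac{1}{484} = 7 + \frac{1}{484} = \frac{3389}{484} \approx 7.0021$)
$d + N{\left(-2 \right)} \left(7 + 4\right) = \frac{3389}{484} + - 9 \left(-2\right)^{2} \left(7 + 4\right) = \frac{3389}{484} + \left(-9\right) 4 \cdot 11 = \frac{3389}{484} - 396 = - \frac{188275}{484}$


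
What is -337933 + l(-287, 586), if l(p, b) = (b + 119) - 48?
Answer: -337276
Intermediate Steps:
l(p, b) = 71 + b (l(p, b) = (119 + b) - 48 = 71 + b)
-337933 + l(-287, 586) = -337933 + (71 + 586) = -337933 + 657 = -337276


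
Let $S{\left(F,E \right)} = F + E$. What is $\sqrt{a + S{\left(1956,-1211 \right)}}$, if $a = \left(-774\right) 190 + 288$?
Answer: $i \sqrt{146027} \approx 382.13 i$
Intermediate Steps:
$S{\left(F,E \right)} = E + F$
$a = -146772$ ($a = -147060 + 288 = -146772$)
$\sqrt{a + S{\left(1956,-1211 \right)}} = \sqrt{-146772 + \left(-1211 + 1956\right)} = \sqrt{-146772 + 745} = \sqrt{-146027} = i \sqrt{146027}$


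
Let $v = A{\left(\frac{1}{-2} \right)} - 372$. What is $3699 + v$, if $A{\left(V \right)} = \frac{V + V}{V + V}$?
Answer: $3328$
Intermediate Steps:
$A{\left(V \right)} = 1$ ($A{\left(V \right)} = \frac{2 V}{2 V} = 2 V \frac{1}{2 V} = 1$)
$v = -371$ ($v = 1 - 372 = -371$)
$3699 + v = 3699 - 371 = 3328$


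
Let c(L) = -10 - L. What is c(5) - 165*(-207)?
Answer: 34140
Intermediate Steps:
c(5) - 165*(-207) = (-10 - 1*5) - 165*(-207) = (-10 - 5) + 34155 = -15 + 34155 = 34140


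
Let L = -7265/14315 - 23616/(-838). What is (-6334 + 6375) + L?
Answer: 82380974/1199597 ≈ 68.674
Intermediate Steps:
L = 33197497/1199597 (L = -7265*1/14315 - 23616*(-1/838) = -1453/2863 + 11808/419 = 33197497/1199597 ≈ 27.674)
(-6334 + 6375) + L = (-6334 + 6375) + 33197497/1199597 = 41 + 33197497/1199597 = 82380974/1199597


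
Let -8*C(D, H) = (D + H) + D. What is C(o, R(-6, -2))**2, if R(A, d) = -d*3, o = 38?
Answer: 1681/16 ≈ 105.06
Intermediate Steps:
R(A, d) = -3*d
C(D, H) = -D/4 - H/8 (C(D, H) = -((D + H) + D)/8 = -(H + 2*D)/8 = -D/4 - H/8)
C(o, R(-6, -2))**2 = (-1/4*38 - (-3)*(-2)/8)**2 = (-19/2 - 1/8*6)**2 = (-19/2 - 3/4)**2 = (-41/4)**2 = 1681/16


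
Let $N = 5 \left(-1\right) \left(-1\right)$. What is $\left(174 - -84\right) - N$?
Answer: $253$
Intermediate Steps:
$N = 5$ ($N = \left(-5\right) \left(-1\right) = 5$)
$\left(174 - -84\right) - N = \left(174 - -84\right) - 5 = \left(174 + 84\right) - 5 = 258 - 5 = 253$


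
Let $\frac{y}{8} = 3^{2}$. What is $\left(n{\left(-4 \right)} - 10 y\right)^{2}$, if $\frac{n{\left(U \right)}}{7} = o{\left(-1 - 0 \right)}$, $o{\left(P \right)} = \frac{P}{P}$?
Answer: $508369$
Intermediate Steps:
$y = 72$ ($y = 8 \cdot 3^{2} = 8 \cdot 9 = 72$)
$o{\left(P \right)} = 1$
$n{\left(U \right)} = 7$ ($n{\left(U \right)} = 7 \cdot 1 = 7$)
$\left(n{\left(-4 \right)} - 10 y\right)^{2} = \left(7 - 720\right)^{2} = \left(-713\right)^{2} = 508369$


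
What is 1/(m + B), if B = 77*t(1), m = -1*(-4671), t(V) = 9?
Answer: 1/5364 ≈ 0.00018643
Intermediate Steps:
m = 4671
B = 693 (B = 77*9 = 693)
1/(m + B) = 1/(4671 + 693) = 1/5364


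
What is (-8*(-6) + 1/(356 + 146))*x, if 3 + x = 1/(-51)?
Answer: -1855469/12801 ≈ -144.95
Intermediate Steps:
x = -154/51 (x = -3 + 1/(-51) = -3 - 1/51 = -154/51 ≈ -3.0196)
(-8*(-6) + 1/(356 + 146))*x = (-8*(-6) + 1/(356 + 146))*(-154/51) = (48 + 1/502)*(-154/51) = (24097/502)*(-154/51) = -1855469/12801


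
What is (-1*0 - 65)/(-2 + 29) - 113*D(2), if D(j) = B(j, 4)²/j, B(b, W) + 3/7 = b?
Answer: -375541/2646 ≈ -141.93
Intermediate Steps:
B(b, W) = -3/7 + b
D(j) = (-3/7 + j)²/j
(-1*0 - 65)/(-2 + 29) - 113*D(2) = (-1*0 - 65)/(-2 + 29) - 113*(-3 + 7*2)²/(49*2) = (0 - 65)/27 - 113*(-3 + 14)²/(49*2) = -65*1/27 - 113*11²/(49*2) = -65/27 - 113*121/(49*2) = -65/27 - 113*121/98 = -65/27 - 13673/98 = -375541/2646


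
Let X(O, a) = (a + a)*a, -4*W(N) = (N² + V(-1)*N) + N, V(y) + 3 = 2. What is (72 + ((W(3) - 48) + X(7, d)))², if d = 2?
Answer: 14161/16 ≈ 885.06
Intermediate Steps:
V(y) = -1 (V(y) = -3 + 2 = -1)
W(N) = -N²/4 (W(N) = -((N² - N) + N)/4 = -N²/4)
X(O, a) = 2*a² (X(O, a) = (2*a)*a = 2*a²)
(72 + ((W(3) - 48) + X(7, d)))² = (72 + ((-¼*3² - 48) + 2*2²))² = (72 + ((-¼*9 - 48) + 2*4))² = (72 + ((-9/4 - 48) + 8))² = (72 + (-201/4 + 8))² = (72 - 169/4)² = (119/4)² = 14161/16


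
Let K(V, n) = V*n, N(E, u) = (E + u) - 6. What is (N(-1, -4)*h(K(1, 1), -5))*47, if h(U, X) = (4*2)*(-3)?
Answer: 12408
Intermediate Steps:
N(E, u) = -6 + E + u
h(U, X) = -24 (h(U, X) = 8*(-3) = -24)
(N(-1, -4)*h(K(1, 1), -5))*47 = ((-6 - 1 - 4)*(-24))*47 = -11*(-24)*47 = 264*47 = 12408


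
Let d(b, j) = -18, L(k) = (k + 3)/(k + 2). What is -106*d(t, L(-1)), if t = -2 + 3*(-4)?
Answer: 1908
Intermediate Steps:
t = -14 (t = -2 - 12 = -14)
L(k) = (3 + k)/(2 + k)
-106*d(t, L(-1)) = -106*(-18) = 1908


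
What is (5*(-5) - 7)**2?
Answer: 1024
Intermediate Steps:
(5*(-5) - 7)**2 = (-25 - 7)**2 = (-32)**2 = 1024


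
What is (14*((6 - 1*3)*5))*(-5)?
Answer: -1050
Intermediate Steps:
(14*((6 - 1*3)*5))*(-5) = (14*((6 - 3)*5))*(-5) = (14*(3*5))*(-5) = (14*15)*(-5) = 210*(-5) = -1050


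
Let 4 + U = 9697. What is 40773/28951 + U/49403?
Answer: 2294930562/1430266253 ≈ 1.6045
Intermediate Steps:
U = 9693 (U = -4 + 9697 = 9693)
40773/28951 + U/49403 = 40773/28951 + 9693/49403 = 2294930562/1430266253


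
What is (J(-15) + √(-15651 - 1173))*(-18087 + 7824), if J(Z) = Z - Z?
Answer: -20526*I*√4206 ≈ -1.3312e+6*I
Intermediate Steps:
J(Z) = 0
(J(-15) + √(-15651 - 1173))*(-18087 + 7824) = (0 + √(-15651 - 1173))*(-18087 + 7824) = (0 + √(-16824))*(-10263) = (0 + 2*I*√4206)*(-10263) = (2*I*√4206)*(-10263) = -20526*I*√4206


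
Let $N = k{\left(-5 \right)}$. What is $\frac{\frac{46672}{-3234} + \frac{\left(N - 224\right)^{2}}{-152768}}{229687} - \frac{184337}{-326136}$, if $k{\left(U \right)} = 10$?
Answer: $\frac{83220664680581}{147253860389328} \approx 0.56515$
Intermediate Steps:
$N = 10$
$\frac{\frac{46672}{-3234} + \frac{\left(N - 224\right)^{2}}{-152768}}{229687} - \frac{184337}{-326136} = \frac{\frac{46672}{-3234} + \frac{\left(10 - 224\right)^{2}}{-152768}}{229687} - \frac{184337}{-326136} = \left(46672 \left(- \frac{1}{3234}\right) + \left(-214\right)^{2} \left(- \frac{1}{152768}\right)\right) \frac{1}{229687} - - \frac{184337}{326136} = \left(- \frac{23336}{1617} + 45796 \left(- \frac{1}{152768}\right)\right) \frac{1}{229687} + \frac{184337}{326136} = \left(- \frac{23336}{1617} - \frac{11449}{38192}\right) \frac{1}{229687} + \frac{184337}{326136} = \left(- \frac{11815085}{802032}\right) \frac{1}{229687} + \frac{184337}{326136} = - \frac{695005}{10836254352} + \frac{184337}{326136} = \frac{83220664680581}{147253860389328}$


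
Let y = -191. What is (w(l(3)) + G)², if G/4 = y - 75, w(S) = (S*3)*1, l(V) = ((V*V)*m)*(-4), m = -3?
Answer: 547600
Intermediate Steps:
l(V) = 12*V² (l(V) = ((V*V)*(-3))*(-4) = (V²*(-3))*(-4) = -3*V²*(-4) = 12*V²)
w(S) = 3*S (w(S) = (3*S)*1 = 3*S)
G = -1064 (G = 4*(-191 - 75) = 4*(-266) = -1064)
(w(l(3)) + G)² = (3*(12*3²) - 1064)² = (3*(12*9) - 1064)² = (3*108 - 1064)² = (324 - 1064)² = (-740)² = 547600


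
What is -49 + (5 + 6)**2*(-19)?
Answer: -2348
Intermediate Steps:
-49 + (5 + 6)**2*(-19) = -49 + 11**2*(-19) = -49 + 121*(-19) = -49 - 2299 = -2348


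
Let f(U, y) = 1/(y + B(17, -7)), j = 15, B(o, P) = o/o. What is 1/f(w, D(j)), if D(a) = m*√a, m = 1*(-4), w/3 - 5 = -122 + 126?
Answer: 1 - 4*√15 ≈ -14.492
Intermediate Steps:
w = 27 (w = 15 + 3*(-122 + 126) = 15 + 3*4 = 15 + 12 = 27)
m = -4
B(o, P) = 1
D(a) = -4*√a
f(U, y) = 1/(1 + y) (f(U, y) = 1/(y + 1) = 1/(1 + y))
1/f(w, D(j)) = 1/(1/(1 - 4*√15)) = 1 - 4*√15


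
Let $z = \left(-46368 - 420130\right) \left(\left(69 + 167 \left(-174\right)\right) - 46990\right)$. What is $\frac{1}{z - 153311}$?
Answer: $\frac{1}{35443898231} \approx 2.8214 \cdot 10^{-11}$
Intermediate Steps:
$z = 35444051542$ ($z = - 466498 \left(\left(69 - 29058\right) - 46990\right) = - 466498 \left(-28989 - 46990\right) = \left(-466498\right) \left(-75979\right) = 35444051542$)
$\frac{1}{z - 153311} = \frac{1}{35444051542 - 153311} = \frac{1}{35443898231}$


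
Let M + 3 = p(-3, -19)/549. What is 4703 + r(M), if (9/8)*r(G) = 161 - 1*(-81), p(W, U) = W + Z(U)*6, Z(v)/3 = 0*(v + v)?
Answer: 44263/9 ≈ 4918.1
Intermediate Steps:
Z(v) = 0 (Z(v) = 3*(0*(v + v)) = 3*(0*(2*v)) = 3*0 = 0)
p(W, U) = W (p(W, U) = W + 0*6 = W + 0 = W)
M = -550/183 (M = -3 - 3/549 = -3 - 3*1/549 = -3 - 1/183 = -550/183 ≈ -3.0055)
r(G) = 1936/9 (r(G) = 8*(161 - 1*(-81))/9 = 8*(161 + 81)/9 = (8/9)*242 = 1936/9)
4703 + r(M) = 4703 + 1936/9 = 44263/9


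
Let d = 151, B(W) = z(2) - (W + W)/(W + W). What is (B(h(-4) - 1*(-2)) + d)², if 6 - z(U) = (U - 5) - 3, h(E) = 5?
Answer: 26244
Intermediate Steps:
z(U) = 14 - U (z(U) = 6 - ((U - 5) - 3) = 6 - ((-5 + U) - 3) = 6 - (-8 + U) = 6 + (8 - U) = 14 - U)
B(W) = 11 (B(W) = (14 - 1*2) - (W + W)/(W + W) = (14 - 2) - 2*W/(2*W) = 12 - 2*W*1/(2*W) = 12 - 1*1 = 12 - 1 = 11)
(B(h(-4) - 1*(-2)) + d)² = (11 + 151)² = 162² = 26244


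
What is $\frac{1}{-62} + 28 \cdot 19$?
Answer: $\frac{32983}{62} \approx 531.98$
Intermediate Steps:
$\frac{1}{-62} + 28 \cdot 19 = - \frac{1}{62} + 532 = \frac{32983}{62}$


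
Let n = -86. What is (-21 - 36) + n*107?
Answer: -9259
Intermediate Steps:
(-21 - 36) + n*107 = (-21 - 36) - 86*107 = -57 - 9202 = -9259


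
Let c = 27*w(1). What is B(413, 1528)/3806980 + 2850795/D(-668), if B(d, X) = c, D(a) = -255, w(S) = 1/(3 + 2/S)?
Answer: -212802344073/19034900 ≈ -11180.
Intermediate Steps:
c = 27/5 (c = 27*(1/(2 + 3*1)) = 27*(1/(2 + 3)) = 27*(1/5) = 27*(1*(⅕)) = 27*(⅕) = 27/5 ≈ 5.4000)
B(d, X) = 27/5
B(413, 1528)/3806980 + 2850795/D(-668) = (27/5)/3806980 + 2850795/(-255) = (27/5)*(1/3806980) + 2850795*(-1/255) = 27/19034900 - 190053/17 = -212802344073/19034900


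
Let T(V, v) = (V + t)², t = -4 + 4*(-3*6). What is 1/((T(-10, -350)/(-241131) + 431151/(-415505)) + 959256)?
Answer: 100191136155/96108841466553919 ≈ 1.0425e-6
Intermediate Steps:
t = -76 (t = -4 + 4*(-18) = -4 - 72 = -76)
T(V, v) = (-76 + V)² (T(V, v) = (V - 76)² = (-76 + V)²)
1/((T(-10, -350)/(-241131) + 431151/(-415505)) + 959256) = 1/(((-76 - 10)²/(-241131) + 431151/(-415505)) + 959256) = 1/(((-86)²*(-1/241131) + 431151*(-1/415505)) + 959256) = 1/((7396*(-1/241131) - 431151/415505) + 959256) = 1/((-7396/241131 - 431151/415505) + 959256) = 1/(-107036946761/100191136155 + 959256) = 1/(96108841466553919/100191136155) = 100191136155/96108841466553919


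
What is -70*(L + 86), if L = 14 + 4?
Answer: -7280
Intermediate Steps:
L = 18
-70*(L + 86) = -70*(18 + 86) = -70*104 = -7280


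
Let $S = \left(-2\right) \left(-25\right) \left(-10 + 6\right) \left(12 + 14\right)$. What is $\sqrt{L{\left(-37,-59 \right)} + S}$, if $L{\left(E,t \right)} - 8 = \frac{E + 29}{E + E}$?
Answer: $\frac{10 i \sqrt{71077}}{37} \approx 72.055 i$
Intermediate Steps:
$L{\left(E,t \right)} = 8 + \frac{29 + E}{2 E}$ ($L{\left(E,t \right)} = 8 + \frac{E + 29}{E + E} = 8 + \frac{29 + E}{2 E}$)
$S = -5200$ ($S = 50 \left(\left(-4\right) 26\right) = 50 \left(-104\right) = -5200$)
$\sqrt{L{\left(-37,-59 \right)} + S} = \sqrt{\frac{29 + 17 \left(-37\right)}{2 \left(-37\right)} - 5200} = \sqrt{\frac{1}{2} \left(- \frac{1}{37}\right) \left(29 - 629\right) - 5200} = \sqrt{\frac{1}{2} \left(- \frac{1}{37}\right) \left(-600\right) - 5200} = \sqrt{\frac{300}{37} - 5200} = \sqrt{- \frac{192100}{37}} = \frac{10 i \sqrt{71077}}{37}$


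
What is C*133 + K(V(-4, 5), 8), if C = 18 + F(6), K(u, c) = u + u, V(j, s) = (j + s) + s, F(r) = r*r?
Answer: 7194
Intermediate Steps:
F(r) = r**2
V(j, s) = j + 2*s
K(u, c) = 2*u
C = 54 (C = 18 + 6**2 = 18 + 36 = 54)
C*133 + K(V(-4, 5), 8) = 54*133 + 2*(-4 + 2*5) = 7182 + 2*(-4 + 10) = 7182 + 2*6 = 7182 + 12 = 7194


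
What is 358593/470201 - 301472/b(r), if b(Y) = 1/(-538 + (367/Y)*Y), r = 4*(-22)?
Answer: 24239666892705/470201 ≈ 5.1552e+7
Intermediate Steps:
r = -88
b(Y) = -1/171 (b(Y) = 1/(-538 + 367) = 1/(-171) = -1/171)
358593/470201 - 301472/b(r) = 358593/470201 - 301472/(-1/171) = 358593*(1/470201) - 301472*(-171) = 358593/470201 + 51551712 = 24239666892705/470201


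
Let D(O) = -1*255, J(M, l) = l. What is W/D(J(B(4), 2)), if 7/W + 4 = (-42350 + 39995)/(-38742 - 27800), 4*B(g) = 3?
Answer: 465794/67272315 ≈ 0.0069240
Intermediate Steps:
B(g) = ¾ (B(g) = (¼)*3 = ¾)
D(O) = -255
W = -465794/263813 (W = 7/(-4 + (-42350 + 39995)/(-38742 - 27800)) = 7/(-4 - 2355/(-66542)) = 7/(-4 - 2355*(-1/66542)) = 7/(-4 + 2355/66542) = 7/(-263813/66542) = 7*(-66542/263813) = -465794/263813 ≈ -1.7656)
W/D(J(B(4), 2)) = -465794/263813/(-255) = -465794/263813*(-1/255) = 465794/67272315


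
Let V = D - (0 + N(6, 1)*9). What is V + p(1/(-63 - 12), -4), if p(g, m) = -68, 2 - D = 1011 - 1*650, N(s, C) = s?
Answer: -481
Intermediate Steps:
D = -359 (D = 2 - (1011 - 1*650) = 2 - (1011 - 650) = 2 - 1*361 = 2 - 361 = -359)
V = -413 (V = -359 - (0 + 6*9) = -359 - (0 + 54) = -359 - 1*54 = -359 - 54 = -413)
V + p(1/(-63 - 12), -4) = -413 - 68 = -481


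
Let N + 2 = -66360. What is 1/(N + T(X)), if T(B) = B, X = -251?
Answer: -1/66613 ≈ -1.5012e-5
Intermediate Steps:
N = -66362 (N = -2 - 66360 = -66362)
1/(N + T(X)) = 1/(-66362 - 251) = 1/(-66613) = -1/66613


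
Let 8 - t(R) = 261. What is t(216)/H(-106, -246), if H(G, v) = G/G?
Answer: -253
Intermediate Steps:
H(G, v) = 1
t(R) = -253 (t(R) = 8 - 1*261 = 8 - 261 = -253)
t(216)/H(-106, -246) = -253/1 = -253*1 = -253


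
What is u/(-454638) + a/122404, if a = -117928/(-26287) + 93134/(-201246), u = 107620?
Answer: -5806511959472725285/24532871205339743892 ≈ -0.23668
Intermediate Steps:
a = 10642162415/2645076801 (a = -117928*(-1/26287) + 93134*(-1/201246) = 117928/26287 - 46567/100623 = 10642162415/2645076801 ≈ 4.0234)
u/(-454638) + a/122404 = 107620/(-454638) + (10642162415/2645076801)/122404 = 107620*(-1/454638) + (10642162415/2645076801)*(1/122404) = -53810/227319 + 10642162415/323767980749604 = -5806511959472725285/24532871205339743892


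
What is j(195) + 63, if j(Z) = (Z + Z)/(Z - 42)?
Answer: 3343/51 ≈ 65.549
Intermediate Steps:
j(Z) = 2*Z/(-42 + Z) (j(Z) = (2*Z)/(-42 + Z) = 2*Z/(-42 + Z))
j(195) + 63 = 2*195/(-42 + 195) + 63 = 2*195/153 + 63 = 2*195*(1/153) + 63 = 130/51 + 63 = 3343/51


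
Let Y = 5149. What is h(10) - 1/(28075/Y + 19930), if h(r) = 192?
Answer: 19708342691/102647645 ≈ 192.00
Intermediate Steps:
h(10) - 1/(28075/Y + 19930) = 192 - 1/(28075/5149 + 19930) = 192 - 1/102647645/5149 = 192 - 1*5149/102647645 = 192 - 5149/102647645 = 19708342691/102647645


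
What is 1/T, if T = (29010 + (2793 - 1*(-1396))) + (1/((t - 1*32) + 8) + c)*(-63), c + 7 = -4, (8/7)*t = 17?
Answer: 73/2474620 ≈ 2.9499e-5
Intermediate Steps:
t = 119/8 (t = (7/8)*17 = 119/8 ≈ 14.875)
c = -11 (c = -7 - 4 = -11)
T = 2474620/73 (T = (29010 + (2793 - 1*(-1396))) + (1/((119/8 - 1*32) + 8) - 11)*(-63) = (29010 + (2793 + 1396)) + (1/((119/8 - 32) + 8) - 11)*(-63) = (29010 + 4189) + (1/(-137/8 + 8) - 11)*(-63) = 33199 + (1/(-73/8) - 11)*(-63) = 33199 + (-8/73 - 11)*(-63) = 33199 - 811/73*(-63) = 33199 + 51093/73 = 2474620/73 ≈ 33899.)
1/T = 1/(2474620/73) = 73/2474620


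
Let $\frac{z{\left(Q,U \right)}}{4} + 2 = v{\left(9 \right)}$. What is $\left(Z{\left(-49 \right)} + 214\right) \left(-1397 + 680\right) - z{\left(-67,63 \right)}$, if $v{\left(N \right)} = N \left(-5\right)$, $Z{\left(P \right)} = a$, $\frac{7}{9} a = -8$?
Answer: $- \frac{1021126}{7} \approx -1.4588 \cdot 10^{5}$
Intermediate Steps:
$a = - \frac{72}{7}$ ($a = \frac{9}{7} \left(-8\right) = - \frac{72}{7} \approx -10.286$)
$Z{\left(P \right)} = - \frac{72}{7}$
$v{\left(N \right)} = - 5 N$
$z{\left(Q,U \right)} = -188$ ($z{\left(Q,U \right)} = -8 + 4 \left(\left(-5\right) 9\right) = -8 + 4 \left(-45\right) = -8 - 180 = -188$)
$\left(Z{\left(-49 \right)} + 214\right) \left(-1397 + 680\right) - z{\left(-67,63 \right)} = \left(- \frac{72}{7} + 214\right) \left(-1397 + 680\right) - -188 = \frac{1426}{7} \left(-717\right) + 188 = - \frac{1022442}{7} + 188 = - \frac{1021126}{7}$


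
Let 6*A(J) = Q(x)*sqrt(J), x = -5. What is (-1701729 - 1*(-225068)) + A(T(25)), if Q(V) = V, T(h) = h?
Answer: -8859991/6 ≈ -1.4767e+6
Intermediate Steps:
A(J) = -5*sqrt(J)/6 (A(J) = (-5*sqrt(J))/6 = -5*sqrt(J)/6)
(-1701729 - 1*(-225068)) + A(T(25)) = (-1701729 - 1*(-225068)) - 5*sqrt(25)/6 = (-1701729 + 225068) - 5/6*5 = -1476661 - 25/6 = -8859991/6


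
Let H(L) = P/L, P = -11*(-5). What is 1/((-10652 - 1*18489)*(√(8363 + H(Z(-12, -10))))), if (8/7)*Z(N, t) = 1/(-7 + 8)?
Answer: -√2443/132212717 ≈ -3.7384e-7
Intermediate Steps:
Z(N, t) = 7/8 (Z(N, t) = 7/(8*(-7 + 8)) = (7/8)/1 = (7/8)*1 = 7/8)
P = 55
H(L) = 55/L
1/((-10652 - 1*18489)*(√(8363 + H(Z(-12, -10))))) = 1/((-10652 - 1*18489)*(√(8363 + 55/(7/8)))) = 1/((-10652 - 18489)*(√(8363 + 55*(8/7)))) = 1/((-29141)*(√(8363 + 440/7))) = -√2443/4537/29141 = -√2443/132212717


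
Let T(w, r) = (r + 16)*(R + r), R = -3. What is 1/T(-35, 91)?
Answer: 1/9416 ≈ 0.00010620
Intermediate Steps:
T(w, r) = (-3 + r)*(16 + r) (T(w, r) = (r + 16)*(-3 + r) = (16 + r)*(-3 + r) = (-3 + r)*(16 + r))
1/T(-35, 91) = 1/(-48 + 91² + 13*91) = 1/(-48 + 8281 + 1183) = 1/9416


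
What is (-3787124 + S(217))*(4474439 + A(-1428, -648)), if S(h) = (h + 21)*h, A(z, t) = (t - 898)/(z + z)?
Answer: -701995159694555/42 ≈ -1.6714e+13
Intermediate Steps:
A(z, t) = (-898 + t)/(2*z) (A(z, t) = (-898 + t)/((2*z)) = (-898 + t)*(1/(2*z)) = (-898 + t)/(2*z))
S(h) = h*(21 + h) (S(h) = (21 + h)*h = h*(21 + h))
(-3787124 + S(217))*(4474439 + A(-1428, -648)) = (-3787124 + 217*(21 + 217))*(4474439 + (½)*(-898 - 648)/(-1428)) = (-3787124 + 217*238)*(4474439 + (½)*(-1/1428)*(-1546)) = (-3787124 + 51646)*(4474439 + 773/1428) = -3735478*6389499665/1428 = -701995159694555/42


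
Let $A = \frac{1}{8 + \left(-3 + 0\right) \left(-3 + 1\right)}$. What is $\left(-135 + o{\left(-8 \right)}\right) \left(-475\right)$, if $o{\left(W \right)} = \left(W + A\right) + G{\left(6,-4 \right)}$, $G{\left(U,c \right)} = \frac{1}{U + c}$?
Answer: $\frac{473575}{7} \approx 67654.0$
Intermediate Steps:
$A = \frac{1}{14}$ ($A = \frac{1}{8 - -6} = \frac{1}{8 + 6} = \frac{1}{14} \approx 0.071429$)
$o{\left(W \right)} = \frac{4}{7} + W$ ($o{\left(W \right)} = \left(W + \frac{1}{14}\right) + \frac{1}{6 - 4} = \left(\frac{1}{14} + W\right) + \frac{1}{2} = \frac{4}{7} + W$)
$\left(-135 + o{\left(-8 \right)}\right) \left(-475\right) = \left(-135 + \left(\frac{4}{7} - 8\right)\right) \left(-475\right) = \left(-135 - \frac{52}{7}\right) \left(-475\right) = \left(- \frac{997}{7}\right) \left(-475\right) = \frac{473575}{7}$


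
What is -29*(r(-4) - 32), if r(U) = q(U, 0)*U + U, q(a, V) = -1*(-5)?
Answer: 1624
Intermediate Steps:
q(a, V) = 5
r(U) = 6*U (r(U) = 5*U + U = 6*U)
-29*(r(-4) - 32) = -29*(6*(-4) - 32) = -29*(-24 - 32) = -29*(-56) = 1624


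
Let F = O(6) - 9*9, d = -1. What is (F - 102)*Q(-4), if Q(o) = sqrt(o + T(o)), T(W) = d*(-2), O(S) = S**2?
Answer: -147*I*sqrt(2) ≈ -207.89*I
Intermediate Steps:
T(W) = 2 (T(W) = -1*(-2) = 2)
Q(o) = sqrt(2 + o) (Q(o) = sqrt(o + 2) = sqrt(2 + o))
F = -45 (F = 6**2 - 9*9 = 36 - 81 = -45)
(F - 102)*Q(-4) = (-45 - 102)*sqrt(2 - 4) = -147*I*sqrt(2)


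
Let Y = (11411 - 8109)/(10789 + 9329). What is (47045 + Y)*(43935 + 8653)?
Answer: 24886077567928/10059 ≈ 2.4740e+9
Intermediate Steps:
Y = 1651/10059 (Y = 3302/20118 = 3302*(1/20118) = 1651/10059 ≈ 0.16413)
(47045 + Y)*(43935 + 8653) = (47045 + 1651/10059)*(43935 + 8653) = (473227306/10059)*52588 = 24886077567928/10059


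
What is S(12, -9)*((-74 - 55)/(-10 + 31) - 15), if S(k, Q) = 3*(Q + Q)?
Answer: 7992/7 ≈ 1141.7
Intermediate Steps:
S(k, Q) = 6*Q (S(k, Q) = 3*(2*Q) = 6*Q)
S(12, -9)*((-74 - 55)/(-10 + 31) - 15) = (6*(-9))*((-74 - 55)/(-10 + 31) - 15) = -54*(-129/21 - 15) = -54*(-129*1/21 - 15) = -54*(-43/7 - 15) = -54*(-148/7) = 7992/7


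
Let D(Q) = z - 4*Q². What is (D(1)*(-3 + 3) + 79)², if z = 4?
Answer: 6241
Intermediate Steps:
D(Q) = 4 - 4*Q²
(D(1)*(-3 + 3) + 79)² = ((4 - 4*1²)*(-3 + 3) + 79)² = ((4 - 4*1)*0 + 79)² = ((4 - 4)*0 + 79)² = (0*0 + 79)² = (0 + 79)² = 79² = 6241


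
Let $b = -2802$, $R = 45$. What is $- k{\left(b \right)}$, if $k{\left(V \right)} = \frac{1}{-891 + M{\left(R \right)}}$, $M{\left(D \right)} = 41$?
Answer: $\frac{1}{850} \approx 0.0011765$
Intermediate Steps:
$k{\left(V \right)} = - \frac{1}{850}$ ($k{\left(V \right)} = \frac{1}{-891 + 41} = \frac{1}{-850} = - \frac{1}{850}$)
$- k{\left(b \right)} = \left(-1\right) \left(- \frac{1}{850}\right) = \frac{1}{850}$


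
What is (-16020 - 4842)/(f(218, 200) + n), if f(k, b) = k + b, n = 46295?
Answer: -6954/15571 ≈ -0.44660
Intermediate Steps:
f(k, b) = b + k
(-16020 - 4842)/(f(218, 200) + n) = (-16020 - 4842)/((200 + 218) + 46295) = -20862/(418 + 46295) = -20862/46713 = -20862*1/46713 = -6954/15571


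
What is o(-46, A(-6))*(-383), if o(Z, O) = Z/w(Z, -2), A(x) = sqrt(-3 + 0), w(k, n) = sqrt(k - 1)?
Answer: -17618*I*sqrt(47)/47 ≈ -2569.8*I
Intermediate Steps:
w(k, n) = sqrt(-1 + k)
A(x) = I*sqrt(3) (A(x) = sqrt(-3) = I*sqrt(3))
o(Z, O) = Z/sqrt(-1 + Z) (o(Z, O) = Z/(sqrt(-1 + Z)) = Z/sqrt(-1 + Z))
o(-46, A(-6))*(-383) = -46/sqrt(-1 - 46)*(-383) = -(-46)*I*sqrt(47)/47*(-383) = (46*I*sqrt(47)/47)*(-383) = -17618*I*sqrt(47)/47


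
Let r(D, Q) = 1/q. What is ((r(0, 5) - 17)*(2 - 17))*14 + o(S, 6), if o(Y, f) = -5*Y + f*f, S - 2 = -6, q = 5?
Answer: 3584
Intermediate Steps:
r(D, Q) = ⅕ (r(D, Q) = 1/5 = ⅕)
S = -4 (S = 2 - 6 = -4)
o(Y, f) = f² - 5*Y (o(Y, f) = -5*Y + f² = f² - 5*Y)
((r(0, 5) - 17)*(2 - 17))*14 + o(S, 6) = ((⅕ - 17)*(2 - 17))*14 + (6² - 5*(-4)) = -84/5*(-15)*14 + (36 + 20) = 252*14 + 56 = 3528 + 56 = 3584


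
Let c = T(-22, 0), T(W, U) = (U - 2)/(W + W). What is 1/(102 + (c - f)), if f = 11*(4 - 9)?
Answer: 22/3455 ≈ 0.0063676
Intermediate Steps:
T(W, U) = (-2 + U)/(2*W) (T(W, U) = (-2 + U)/((2*W)) = (-2 + U)*(1/(2*W)) = (-2 + U)/(2*W))
c = 1/22 (c = (1/2)*(-2 + 0)/(-22) = (1/2)*(-1/22)*(-2) = 1/22 ≈ 0.045455)
f = -55 (f = 11*(-5) = -55)
1/(102 + (c - f)) = 1/(102 + (1/22 - 1*(-55))) = 1/(102 + (1/22 + 55)) = 1/(102 + 1211/22) = 1/(3455/22) = 22/3455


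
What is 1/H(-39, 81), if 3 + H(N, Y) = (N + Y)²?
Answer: 1/1761 ≈ 0.00056786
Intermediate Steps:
H(N, Y) = -3 + (N + Y)²
1/H(-39, 81) = 1/(-3 + (-39 + 81)²) = 1/(-3 + 42²) = 1/(-3 + 1764) = 1/1761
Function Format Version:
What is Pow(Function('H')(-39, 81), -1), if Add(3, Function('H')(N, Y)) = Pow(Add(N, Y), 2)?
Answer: Rational(1, 1761) ≈ 0.00056786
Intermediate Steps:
Function('H')(N, Y) = Add(-3, Pow(Add(N, Y), 2))
Pow(Function('H')(-39, 81), -1) = Pow(Add(-3, Pow(Add(-39, 81), 2)), -1) = Pow(Add(-3, Pow(42, 2)), -1) = Pow(Add(-3, 1764), -1) = Pow(1761, -1) = Rational(1, 1761)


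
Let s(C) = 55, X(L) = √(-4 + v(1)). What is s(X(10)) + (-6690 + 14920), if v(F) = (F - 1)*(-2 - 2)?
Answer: 8285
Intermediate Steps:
v(F) = 4 - 4*F (v(F) = (-1 + F)*(-4) = 4 - 4*F)
X(L) = 2*I (X(L) = √(-4 + (4 - 4*1)) = √(-4 + (4 - 4)) = √(-4 + 0) = √(-4) = 2*I)
s(X(10)) + (-6690 + 14920) = 55 + (-6690 + 14920) = 55 + 8230 = 8285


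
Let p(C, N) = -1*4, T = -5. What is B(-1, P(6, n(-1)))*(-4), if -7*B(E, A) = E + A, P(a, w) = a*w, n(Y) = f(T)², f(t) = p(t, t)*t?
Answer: 9596/7 ≈ 1370.9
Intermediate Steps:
p(C, N) = -4
f(t) = -4*t
n(Y) = 400 (n(Y) = (-4*(-5))² = 20² = 400)
B(E, A) = -A/7 - E/7 (B(E, A) = -(E + A)/7 = -(A + E)/7 = -A/7 - E/7)
B(-1, P(6, n(-1)))*(-4) = (-6*400/7 - ⅐*(-1))*(-4) = (-⅐*2400 + ⅐)*(-4) = (-2400/7 + ⅐)*(-4) = -2399/7*(-4) = 9596/7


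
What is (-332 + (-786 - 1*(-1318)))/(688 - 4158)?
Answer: -20/347 ≈ -0.057637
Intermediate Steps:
(-332 + (-786 - 1*(-1318)))/(688 - 4158) = (-332 + (-786 + 1318))/(-3470) = (-332 + 532)*(-1/3470) = 200*(-1/3470) = -20/347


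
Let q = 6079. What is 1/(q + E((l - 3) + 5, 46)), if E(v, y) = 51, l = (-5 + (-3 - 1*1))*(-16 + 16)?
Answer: 1/6130 ≈ 0.00016313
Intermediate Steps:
l = 0 (l = (-5 + (-3 - 1))*0 = (-5 - 4)*0 = -9*0 = 0)
1/(q + E((l - 3) + 5, 46)) = 1/(6079 + 51) = 1/6130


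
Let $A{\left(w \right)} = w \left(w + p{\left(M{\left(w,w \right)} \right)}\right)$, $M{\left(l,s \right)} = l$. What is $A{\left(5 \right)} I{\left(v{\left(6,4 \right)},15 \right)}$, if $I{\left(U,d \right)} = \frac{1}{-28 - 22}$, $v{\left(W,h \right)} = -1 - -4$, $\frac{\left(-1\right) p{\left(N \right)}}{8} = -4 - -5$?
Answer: $\frac{3}{10} \approx 0.3$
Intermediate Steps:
$p{\left(N \right)} = -8$ ($p{\left(N \right)} = - 8 \left(-4 - -5\right) = - 8 \left(-4 + 5\right) = \left(-8\right) 1 = -8$)
$v{\left(W,h \right)} = 3$ ($v{\left(W,h \right)} = -1 + 4 = 3$)
$I{\left(U,d \right)} = - \frac{1}{50}$ ($I{\left(U,d \right)} = \frac{1}{-50} = - \frac{1}{50}$)
$A{\left(w \right)} = w \left(-8 + w\right)$ ($A{\left(w \right)} = w \left(w - 8\right) = w \left(-8 + w\right)$)
$A{\left(5 \right)} I{\left(v{\left(6,4 \right)},15 \right)} = 5 \left(-8 + 5\right) \left(- \frac{1}{50}\right) = 5 \left(-3\right) \left(- \frac{1}{50}\right) = \left(-15\right) \left(- \frac{1}{50}\right) = \frac{3}{10}$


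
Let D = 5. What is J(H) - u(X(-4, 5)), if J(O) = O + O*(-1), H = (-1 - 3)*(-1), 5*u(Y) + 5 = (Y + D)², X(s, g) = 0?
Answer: -4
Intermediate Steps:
u(Y) = -1 + (5 + Y)²/5 (u(Y) = -1 + (Y + 5)²/5 = -1 + (5 + Y)²/5)
H = 4 (H = -4*(-1) = 4)
J(O) = 0 (J(O) = O - O = 0)
J(H) - u(X(-4, 5)) = 0 - (-1 + (5 + 0)²/5) = 0 - (-1 + (⅕)*5²) = 0 - (-1 + (⅕)*25) = 0 - (-1 + 5) = 0 - 1*4 = 0 - 4 = -4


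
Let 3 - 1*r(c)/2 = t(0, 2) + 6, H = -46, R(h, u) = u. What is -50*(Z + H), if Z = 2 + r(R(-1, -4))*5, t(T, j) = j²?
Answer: 5700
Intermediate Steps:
r(c) = -14 (r(c) = 6 - 2*(2² + 6) = 6 - 2*(4 + 6) = 6 - 2*10 = 6 - 20 = -14)
Z = -68 (Z = 2 - 14*5 = 2 - 70 = -68)
-50*(Z + H) = -50*(-68 - 46) = -50*(-114) = 5700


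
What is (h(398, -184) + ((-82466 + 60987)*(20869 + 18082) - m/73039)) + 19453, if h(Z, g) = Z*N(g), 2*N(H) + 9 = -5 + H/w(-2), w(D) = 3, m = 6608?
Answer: -183318555781702/219117 ≈ -8.3662e+8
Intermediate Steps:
N(H) = -7 + H/6 (N(H) = -9/2 + (-5 + H/3)/2 = -9/2 + (-5/2 + H/6) = -7 + H/6)
h(Z, g) = Z*(-7 + g/6)
(h(398, -184) + ((-82466 + 60987)*(20869 + 18082) - m/73039)) + 19453 = ((1/6)*398*(-42 - 184) + ((-82466 + 60987)*(20869 + 18082) - 6608/73039)) + 19453 = ((1/6)*398*(-226) + (-21479*38951 - 6608/73039)) + 19453 = (-44974/3 + (-836628529 - 1*6608/73039)) + 19453 = (-44974/3 + (-836628529 - 6608/73039)) + 19453 = (-44974/3 - 61106511136239/73039) + 19453 = -183322818264703/219117 + 19453 = -183318555781702/219117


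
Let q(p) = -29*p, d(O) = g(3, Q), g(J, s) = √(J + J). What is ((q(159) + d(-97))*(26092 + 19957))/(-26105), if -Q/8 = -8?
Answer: 212331939/26105 - 46049*√6/26105 ≈ 8129.4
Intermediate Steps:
Q = 64 (Q = -8*(-8) = 64)
g(J, s) = √2*√J (g(J, s) = √(2*J) = √2*√J)
d(O) = √6 (d(O) = √2*√3 = √6)
((q(159) + d(-97))*(26092 + 19957))/(-26105) = ((-29*159 + √6)*(26092 + 19957))/(-26105) = ((-4611 + √6)*46049)*(-1/26105) = (-212331939 + 46049*√6)*(-1/26105) = 212331939/26105 - 46049*√6/26105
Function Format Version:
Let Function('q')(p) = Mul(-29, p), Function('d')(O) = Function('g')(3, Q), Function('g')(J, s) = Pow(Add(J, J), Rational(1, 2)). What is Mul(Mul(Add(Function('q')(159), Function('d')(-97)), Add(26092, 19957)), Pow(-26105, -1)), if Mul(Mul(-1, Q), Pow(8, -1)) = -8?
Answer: Add(Rational(212331939, 26105), Mul(Rational(-46049, 26105), Pow(6, Rational(1, 2)))) ≈ 8129.4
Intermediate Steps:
Q = 64 (Q = Mul(-8, -8) = 64)
Function('g')(J, s) = Mul(Pow(2, Rational(1, 2)), Pow(J, Rational(1, 2))) (Function('g')(J, s) = Pow(Mul(2, J), Rational(1, 2)) = Mul(Pow(2, Rational(1, 2)), Pow(J, Rational(1, 2))))
Function('d')(O) = Pow(6, Rational(1, 2)) (Function('d')(O) = Mul(Pow(2, Rational(1, 2)), Pow(3, Rational(1, 2))) = Pow(6, Rational(1, 2)))
Mul(Mul(Add(Function('q')(159), Function('d')(-97)), Add(26092, 19957)), Pow(-26105, -1)) = Mul(Mul(Add(Mul(-29, 159), Pow(6, Rational(1, 2))), Add(26092, 19957)), Pow(-26105, -1)) = Mul(Mul(Add(-4611, Pow(6, Rational(1, 2))), 46049), Rational(-1, 26105)) = Mul(Add(-212331939, Mul(46049, Pow(6, Rational(1, 2)))), Rational(-1, 26105)) = Add(Rational(212331939, 26105), Mul(Rational(-46049, 26105), Pow(6, Rational(1, 2))))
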